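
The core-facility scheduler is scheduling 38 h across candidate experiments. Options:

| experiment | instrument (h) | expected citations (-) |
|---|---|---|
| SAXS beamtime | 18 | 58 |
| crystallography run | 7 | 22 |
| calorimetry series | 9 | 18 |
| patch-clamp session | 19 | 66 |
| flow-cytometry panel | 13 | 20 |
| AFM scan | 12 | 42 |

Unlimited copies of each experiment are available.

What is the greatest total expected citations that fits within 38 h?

132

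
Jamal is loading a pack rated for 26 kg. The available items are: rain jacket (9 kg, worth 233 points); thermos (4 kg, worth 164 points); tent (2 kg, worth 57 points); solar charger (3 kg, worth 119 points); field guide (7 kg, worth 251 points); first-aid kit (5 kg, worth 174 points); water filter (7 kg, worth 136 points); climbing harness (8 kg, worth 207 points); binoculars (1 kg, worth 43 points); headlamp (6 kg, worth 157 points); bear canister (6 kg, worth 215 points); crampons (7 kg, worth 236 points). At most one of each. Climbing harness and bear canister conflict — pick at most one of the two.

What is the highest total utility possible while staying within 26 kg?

966

The ratio ordering already packs tightly: thermos + solar charger + field guide + first-aid kit + binoculars + bear canister, 26 kg, 966.
Next best is thermos + solar charger + first-aid kit + binoculars + bear canister + crampons at 951 (26 kg) — short by 15.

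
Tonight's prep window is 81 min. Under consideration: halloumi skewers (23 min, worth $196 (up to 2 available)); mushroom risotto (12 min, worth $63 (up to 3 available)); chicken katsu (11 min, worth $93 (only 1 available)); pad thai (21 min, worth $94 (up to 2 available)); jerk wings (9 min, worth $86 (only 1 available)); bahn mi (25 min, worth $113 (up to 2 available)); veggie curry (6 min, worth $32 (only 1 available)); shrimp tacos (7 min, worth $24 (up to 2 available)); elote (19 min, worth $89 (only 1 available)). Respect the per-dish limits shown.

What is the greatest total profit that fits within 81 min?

634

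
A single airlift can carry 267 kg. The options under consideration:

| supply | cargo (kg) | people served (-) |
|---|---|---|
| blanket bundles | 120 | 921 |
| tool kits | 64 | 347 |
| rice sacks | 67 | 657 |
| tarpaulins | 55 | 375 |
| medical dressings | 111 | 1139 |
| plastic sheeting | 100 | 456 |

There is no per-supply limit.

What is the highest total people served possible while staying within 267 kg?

2453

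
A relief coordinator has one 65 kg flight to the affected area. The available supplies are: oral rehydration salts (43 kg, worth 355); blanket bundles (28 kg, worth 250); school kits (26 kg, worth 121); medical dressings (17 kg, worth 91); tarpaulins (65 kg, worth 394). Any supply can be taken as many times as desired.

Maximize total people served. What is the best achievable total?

Best packing: 2×blanket bundles — 56 kg, 500 total.

500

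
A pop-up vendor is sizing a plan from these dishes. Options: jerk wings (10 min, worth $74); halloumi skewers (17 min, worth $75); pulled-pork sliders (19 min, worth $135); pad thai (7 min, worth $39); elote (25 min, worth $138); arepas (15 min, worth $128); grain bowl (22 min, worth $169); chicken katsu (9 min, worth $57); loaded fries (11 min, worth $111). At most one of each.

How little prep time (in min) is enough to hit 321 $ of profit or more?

42

Look for the lowest-prep combination reaching 321.
Taking pad thai + arepas + chicken katsu + loaded fries gives 335 (≥ 321) for 42 min.
Below 42 min the best achievable stays under 321.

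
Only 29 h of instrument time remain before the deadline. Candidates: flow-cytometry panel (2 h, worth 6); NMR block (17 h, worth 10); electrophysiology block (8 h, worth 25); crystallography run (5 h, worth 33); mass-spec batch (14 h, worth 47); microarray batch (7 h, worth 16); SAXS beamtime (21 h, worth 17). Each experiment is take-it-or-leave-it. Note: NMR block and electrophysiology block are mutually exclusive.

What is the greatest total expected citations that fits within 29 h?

Ranking by ratio (expected citations/h): crystallography run 6.60, mass-spec batch 3.36, electrophysiology block 3.12, flow-cytometry panel 3.00.
Best packing: flow-cytometry panel + electrophysiology block + crystallography run + mass-spec batch — 29 h, 111 total.
That's the maximum — no feasible swap from here does better than 111.

111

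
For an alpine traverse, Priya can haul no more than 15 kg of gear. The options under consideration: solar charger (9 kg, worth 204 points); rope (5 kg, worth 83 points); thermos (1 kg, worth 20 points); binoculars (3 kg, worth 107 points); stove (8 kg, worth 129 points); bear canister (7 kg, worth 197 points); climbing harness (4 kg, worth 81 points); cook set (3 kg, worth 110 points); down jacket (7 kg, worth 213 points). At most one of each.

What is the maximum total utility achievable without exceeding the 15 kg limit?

Best packing: thermos + binoculars + cook set + down jacket — 14 kg, 450 total.
No other feasible combination exceeds 450.

450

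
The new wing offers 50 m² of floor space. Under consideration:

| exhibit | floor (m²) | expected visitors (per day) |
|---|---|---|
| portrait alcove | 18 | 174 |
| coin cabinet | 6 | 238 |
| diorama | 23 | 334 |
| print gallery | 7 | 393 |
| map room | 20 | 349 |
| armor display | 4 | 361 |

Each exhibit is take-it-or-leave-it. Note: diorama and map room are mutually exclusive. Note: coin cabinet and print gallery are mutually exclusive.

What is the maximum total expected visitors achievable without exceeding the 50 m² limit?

Taking portrait alcove + print gallery + map room + armor display: 49 m² used, 1277 in expected visitors.
Runner-up portrait alcove + coin cabinet + map room + armor display tops out at 1122.

1277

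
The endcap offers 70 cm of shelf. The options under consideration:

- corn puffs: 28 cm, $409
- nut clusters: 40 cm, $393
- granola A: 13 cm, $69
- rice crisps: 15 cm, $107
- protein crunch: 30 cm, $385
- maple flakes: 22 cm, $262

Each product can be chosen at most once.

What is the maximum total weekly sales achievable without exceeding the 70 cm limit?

Filling by ratio: corn puffs + protein crunch for 794, with 12 cm left unused.
Dropping protein crunch frees 30 cm; slotting in nut clusters (40 cm) lifts the total to 802 at 68 cm.
No other feasible combination exceeds 802.

802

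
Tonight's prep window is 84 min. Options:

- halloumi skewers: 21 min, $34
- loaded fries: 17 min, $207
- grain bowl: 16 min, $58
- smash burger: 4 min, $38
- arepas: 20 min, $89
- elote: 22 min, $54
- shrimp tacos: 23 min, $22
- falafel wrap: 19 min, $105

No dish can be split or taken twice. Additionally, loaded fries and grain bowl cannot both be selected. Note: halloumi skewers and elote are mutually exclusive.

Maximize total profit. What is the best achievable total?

Best packing: loaded fries + smash burger + arepas + elote + falafel wrap — 82 min, 493 total.
Runner-up halloumi skewers + loaded fries + smash burger + arepas + falafel wrap tops out at 473.

493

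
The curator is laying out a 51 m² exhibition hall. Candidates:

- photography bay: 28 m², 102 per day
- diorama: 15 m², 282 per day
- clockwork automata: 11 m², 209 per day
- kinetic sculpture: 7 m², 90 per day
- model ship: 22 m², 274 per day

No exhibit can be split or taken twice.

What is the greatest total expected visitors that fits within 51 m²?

765

Ranking by ratio (expected visitors/m²): clockwork automata 19.00, diorama 18.80, kinetic sculpture 12.86, model ship 12.45.
Greedy by ratio would take diorama + clockwork automata + kinetic sculpture: 33 m² used, total 581.
Replace kinetic sculpture with model ship: the trade gains 184 net, giving 765 at 48 m².
Runner-up diorama + kinetic sculpture + model ship tops out at 646.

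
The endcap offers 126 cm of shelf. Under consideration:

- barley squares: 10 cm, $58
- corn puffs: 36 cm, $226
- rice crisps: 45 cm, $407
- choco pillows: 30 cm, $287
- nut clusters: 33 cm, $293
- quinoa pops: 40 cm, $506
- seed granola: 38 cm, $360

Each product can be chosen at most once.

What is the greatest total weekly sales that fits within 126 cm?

Filling by ratio: barley squares + choco pillows + quinoa pops + seed granola for 1211, with 8 cm left unused.
Replace barley squares and choco pillows with rice crisps: the trade gains 62 net, giving 1273 at 123 cm.

1273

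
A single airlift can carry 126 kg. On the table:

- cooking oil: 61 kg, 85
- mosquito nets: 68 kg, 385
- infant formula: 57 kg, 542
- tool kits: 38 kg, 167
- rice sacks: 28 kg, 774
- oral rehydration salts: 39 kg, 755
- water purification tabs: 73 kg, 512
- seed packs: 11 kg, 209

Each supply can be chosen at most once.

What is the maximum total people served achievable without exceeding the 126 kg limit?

Filling by ratio: tool kits + rice sacks + oral rehydration salts + seed packs for 1905, with 10 kg left unused.
The 49 kg tied up in tool kits and seed packs is better spent on infant formula — total rises to 2071 (124 kg).
That's the maximum — no swap from here does better than 2071.

2071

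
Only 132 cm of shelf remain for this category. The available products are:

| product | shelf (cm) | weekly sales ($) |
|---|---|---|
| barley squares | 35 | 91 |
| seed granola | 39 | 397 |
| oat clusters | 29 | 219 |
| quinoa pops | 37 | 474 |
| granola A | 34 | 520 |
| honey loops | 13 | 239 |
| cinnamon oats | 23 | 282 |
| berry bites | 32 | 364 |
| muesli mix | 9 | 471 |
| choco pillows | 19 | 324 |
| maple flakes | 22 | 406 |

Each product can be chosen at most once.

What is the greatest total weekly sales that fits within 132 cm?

2324

Taking the top-ratio products first gives granola A + honey loops + cinnamon oats + muesli mix + choco pillows + maple flakes for 2242 (120 cm).
Replace cinnamon oats with berry bites: the trade gains 82 net, giving 2324 at 129 cm.
Next best is quinoa pops + honey loops + berry bites + muesli mix + choco pillows + maple flakes at 2278 (132 cm) — short by 46.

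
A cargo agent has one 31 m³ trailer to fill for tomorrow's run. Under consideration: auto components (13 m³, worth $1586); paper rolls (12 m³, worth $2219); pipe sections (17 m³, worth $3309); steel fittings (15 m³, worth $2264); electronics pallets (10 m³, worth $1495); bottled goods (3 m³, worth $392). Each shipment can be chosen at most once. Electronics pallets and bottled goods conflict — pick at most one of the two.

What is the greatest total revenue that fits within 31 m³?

5528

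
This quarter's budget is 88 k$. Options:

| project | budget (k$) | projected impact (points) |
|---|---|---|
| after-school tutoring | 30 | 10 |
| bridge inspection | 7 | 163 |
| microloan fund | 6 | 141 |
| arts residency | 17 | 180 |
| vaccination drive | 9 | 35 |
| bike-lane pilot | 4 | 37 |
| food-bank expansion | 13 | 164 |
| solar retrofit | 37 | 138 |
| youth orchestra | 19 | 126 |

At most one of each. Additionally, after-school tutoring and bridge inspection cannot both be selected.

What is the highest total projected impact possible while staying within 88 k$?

The ratio ordering already packs tightly: bridge inspection + microloan fund + arts residency + vaccination drive + bike-lane pilot + food-bank expansion + youth orchestra, 75 k$, 846.

846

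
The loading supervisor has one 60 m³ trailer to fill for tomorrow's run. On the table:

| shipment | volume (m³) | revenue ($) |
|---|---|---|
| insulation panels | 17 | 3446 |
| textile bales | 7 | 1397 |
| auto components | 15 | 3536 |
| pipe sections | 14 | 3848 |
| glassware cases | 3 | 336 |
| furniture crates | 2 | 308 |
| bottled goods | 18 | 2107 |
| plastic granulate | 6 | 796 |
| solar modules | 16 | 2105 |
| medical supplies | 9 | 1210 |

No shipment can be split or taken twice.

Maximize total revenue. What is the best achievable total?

13023

A density-first pass picks insulation panels + textile bales + auto components + pipe sections + glassware cases + furniture crates — 12871 at 58 m³.
Dropping glassware cases and furniture crates frees 5 m³; slotting in plastic granulate (6 m³) lifts the total to 13023 at 59 m³.
Runner-up insulation panels + textile bales + auto components + pipe sections + glassware cases + furniture crates tops out at 12871.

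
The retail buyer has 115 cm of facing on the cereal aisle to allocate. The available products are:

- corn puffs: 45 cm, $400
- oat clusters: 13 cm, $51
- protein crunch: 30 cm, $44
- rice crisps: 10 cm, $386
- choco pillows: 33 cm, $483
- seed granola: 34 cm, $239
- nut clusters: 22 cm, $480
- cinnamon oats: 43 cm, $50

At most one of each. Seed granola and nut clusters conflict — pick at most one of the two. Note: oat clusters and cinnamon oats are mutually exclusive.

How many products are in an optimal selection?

The maximum weekly sales within 115 cm is 1749.
corn puffs + rice crisps + choco pillows + nut clusters hits 1749 at 110 cm.
Every optimal selection uses 4 products.

4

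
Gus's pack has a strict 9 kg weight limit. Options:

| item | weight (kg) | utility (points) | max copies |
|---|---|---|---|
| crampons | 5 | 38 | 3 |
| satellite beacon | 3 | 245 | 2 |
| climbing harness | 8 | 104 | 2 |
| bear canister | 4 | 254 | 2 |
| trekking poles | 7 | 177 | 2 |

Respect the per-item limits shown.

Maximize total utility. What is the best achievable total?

Filling by ratio: 2×satellite beacon for 490, with 3 kg left unused.
Dropping 2×satellite beacon frees 6 kg; slotting in 2×bear canister (8 kg) lifts the total to 508 at 8 kg.
Nothing else within 9 kg beats 508.

508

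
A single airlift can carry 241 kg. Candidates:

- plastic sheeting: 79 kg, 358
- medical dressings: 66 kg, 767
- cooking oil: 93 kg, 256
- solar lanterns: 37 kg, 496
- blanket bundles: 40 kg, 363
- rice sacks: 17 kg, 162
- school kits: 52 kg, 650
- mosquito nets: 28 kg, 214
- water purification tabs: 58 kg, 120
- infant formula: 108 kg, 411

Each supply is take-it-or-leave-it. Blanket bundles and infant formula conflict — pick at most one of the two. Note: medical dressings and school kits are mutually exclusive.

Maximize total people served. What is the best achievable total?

2146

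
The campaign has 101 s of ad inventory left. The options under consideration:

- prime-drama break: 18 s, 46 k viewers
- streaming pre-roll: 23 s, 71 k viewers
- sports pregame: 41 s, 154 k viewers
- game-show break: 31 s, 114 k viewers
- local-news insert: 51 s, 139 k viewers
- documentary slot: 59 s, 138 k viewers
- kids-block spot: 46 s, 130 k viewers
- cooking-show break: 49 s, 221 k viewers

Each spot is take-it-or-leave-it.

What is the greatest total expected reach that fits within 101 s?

381

Density check — cooking-show break 4.51, sports pregame 3.76, game-show break 3.68, streaming pre-roll 3.09 are the best per s.
Greedy by ratio would take sports pregame + cooking-show break: 90 s used, total 375.
Dropping sports pregame frees 41 s; slotting in prime-drama break + game-show break (49 s) lifts the total to 381 at 98 s.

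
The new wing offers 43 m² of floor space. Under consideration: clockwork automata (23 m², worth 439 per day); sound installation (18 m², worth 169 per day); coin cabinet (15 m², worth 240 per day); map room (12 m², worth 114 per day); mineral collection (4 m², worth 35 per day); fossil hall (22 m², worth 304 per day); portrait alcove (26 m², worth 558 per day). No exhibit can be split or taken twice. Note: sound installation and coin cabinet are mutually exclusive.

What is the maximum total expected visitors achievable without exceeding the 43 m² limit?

798

Coin cabinet + portrait alcove uses 41 of the 43 m² and totals 798.
Nothing else feasible within 43 m² beats 798.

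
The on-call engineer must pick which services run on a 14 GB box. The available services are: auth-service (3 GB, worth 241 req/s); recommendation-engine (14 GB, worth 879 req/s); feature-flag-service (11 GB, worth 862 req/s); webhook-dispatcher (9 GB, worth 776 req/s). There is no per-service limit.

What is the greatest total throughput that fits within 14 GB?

1103

Ranking by ratio (throughput/GB): webhook-dispatcher 86.22, auth-service 80.33, feature-flag-service 78.36, recommendation-engine 62.79.
A density-first pass picks auth-service + webhook-dispatcher — 1017 at 12 GB.
Replace webhook-dispatcher with feature-flag-service: the trade gains 86 net, giving 1103 at 14 GB.
No other feasible combination exceeds 1103.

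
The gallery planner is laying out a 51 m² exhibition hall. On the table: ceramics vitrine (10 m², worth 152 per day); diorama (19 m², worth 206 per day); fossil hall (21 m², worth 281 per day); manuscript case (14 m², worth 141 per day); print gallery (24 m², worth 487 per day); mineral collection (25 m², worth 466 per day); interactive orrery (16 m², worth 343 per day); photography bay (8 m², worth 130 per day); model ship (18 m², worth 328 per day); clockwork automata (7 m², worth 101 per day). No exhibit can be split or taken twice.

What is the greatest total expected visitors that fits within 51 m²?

Ranking by ratio (expected visitors/m²): interactive orrery 21.44, print gallery 20.29, mineral collection 18.64, model ship 18.22.
The ratio heuristic lands on print gallery + interactive orrery + photography bay (960) but leaves 3 m² idle.
The 8 m² tied up in photography bay is better spent on ceramics vitrine — total rises to 982 (50 m²).
Every other selection either busts 51 m² or fails to beat 982.

982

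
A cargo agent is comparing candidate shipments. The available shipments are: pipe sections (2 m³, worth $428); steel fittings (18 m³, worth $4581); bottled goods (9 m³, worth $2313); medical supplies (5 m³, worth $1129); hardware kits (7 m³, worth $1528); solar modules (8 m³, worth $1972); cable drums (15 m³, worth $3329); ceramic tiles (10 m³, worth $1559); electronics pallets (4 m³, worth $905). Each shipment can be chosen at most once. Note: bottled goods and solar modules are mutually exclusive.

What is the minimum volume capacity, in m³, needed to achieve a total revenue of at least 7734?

31

Look for the lowest-volume combination reaching 7734.
Taking steel fittings + bottled goods + electronics pallets gives 7799 (≥ 7734) for 31 m³.
Below 31 m³ the best achievable stays under 7734.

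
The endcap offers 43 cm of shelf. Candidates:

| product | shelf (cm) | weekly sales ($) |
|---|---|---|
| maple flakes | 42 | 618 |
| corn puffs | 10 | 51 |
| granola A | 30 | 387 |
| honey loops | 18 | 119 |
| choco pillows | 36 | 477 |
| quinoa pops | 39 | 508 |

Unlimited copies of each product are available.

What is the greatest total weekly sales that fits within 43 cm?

618

Density check — maple flakes 14.71, choco pillows 13.25, quinoa pops 13.03 are the best per cm.
The ratio ordering already packs tightly: maple flakes, 42 cm, 618.
The spare 1 cm is too small for any remaining product, and no exchange beats 618.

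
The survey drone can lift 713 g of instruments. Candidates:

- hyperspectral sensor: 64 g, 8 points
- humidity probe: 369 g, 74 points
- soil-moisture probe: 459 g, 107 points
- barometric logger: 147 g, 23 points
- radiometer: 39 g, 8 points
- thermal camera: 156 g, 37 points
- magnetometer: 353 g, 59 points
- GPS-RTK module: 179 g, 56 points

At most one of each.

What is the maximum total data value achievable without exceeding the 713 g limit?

The ratio heuristic lands on hyperspectral sensor + barometric logger + radiometer + thermal camera + GPS-RTK module (132) but leaves 128 g idle.
Replace barometric logger and radiometer and thermal camera with soil-moisture probe: the trade gains 39 net, giving 171 at 702 g.
That's the maximum — no swap from here does better than 171.

171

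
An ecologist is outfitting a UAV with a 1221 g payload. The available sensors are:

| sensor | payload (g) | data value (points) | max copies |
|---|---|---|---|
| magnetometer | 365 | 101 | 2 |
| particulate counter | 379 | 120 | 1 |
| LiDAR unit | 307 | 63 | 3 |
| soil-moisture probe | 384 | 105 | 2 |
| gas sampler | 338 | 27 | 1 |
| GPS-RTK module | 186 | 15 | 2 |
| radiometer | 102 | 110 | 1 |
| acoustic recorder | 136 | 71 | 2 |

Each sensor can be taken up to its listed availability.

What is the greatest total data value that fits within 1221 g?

A density-first pass picks magnetometer + particulate counter + radiometer + 2×acoustic recorder — 473 at 1118 g.
Dropping magnetometer frees 365 g; slotting in soil-moisture probe (384 g) lifts the total to 477 at 1137 g.
That's the maximum — no swap from here does better than 477.

477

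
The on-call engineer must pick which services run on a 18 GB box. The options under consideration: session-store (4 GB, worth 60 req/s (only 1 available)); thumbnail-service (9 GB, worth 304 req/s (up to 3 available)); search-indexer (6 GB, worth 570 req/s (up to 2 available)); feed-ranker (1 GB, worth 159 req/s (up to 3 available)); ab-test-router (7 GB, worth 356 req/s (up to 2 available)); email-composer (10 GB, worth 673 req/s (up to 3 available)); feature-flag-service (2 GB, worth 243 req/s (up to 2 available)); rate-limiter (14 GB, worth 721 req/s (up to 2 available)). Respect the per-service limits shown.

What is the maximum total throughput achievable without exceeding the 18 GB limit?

Ranking by ratio (throughput/GB): feed-ranker 159.00, feature-flag-service 121.50, search-indexer 95.00, email-composer 67.30.
A density-first pass picks session-store + search-indexer + 3×feed-ranker + 2×feature-flag-service — 1593 at 17 GB.
The 5 GB tied up in session-store and feed-ranker is better spent on search-indexer — total rises to 1944 (18 GB).
That's the maximum — no swap from here does better than 1944.

1944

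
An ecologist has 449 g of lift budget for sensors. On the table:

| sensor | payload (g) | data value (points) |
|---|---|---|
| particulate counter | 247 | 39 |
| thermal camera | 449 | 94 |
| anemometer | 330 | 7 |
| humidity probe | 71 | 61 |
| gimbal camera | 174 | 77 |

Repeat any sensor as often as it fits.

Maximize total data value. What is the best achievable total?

366

6×humidity probe uses 426 of the 449 g and totals 366.
That's the maximum — no swap from here does better than 366.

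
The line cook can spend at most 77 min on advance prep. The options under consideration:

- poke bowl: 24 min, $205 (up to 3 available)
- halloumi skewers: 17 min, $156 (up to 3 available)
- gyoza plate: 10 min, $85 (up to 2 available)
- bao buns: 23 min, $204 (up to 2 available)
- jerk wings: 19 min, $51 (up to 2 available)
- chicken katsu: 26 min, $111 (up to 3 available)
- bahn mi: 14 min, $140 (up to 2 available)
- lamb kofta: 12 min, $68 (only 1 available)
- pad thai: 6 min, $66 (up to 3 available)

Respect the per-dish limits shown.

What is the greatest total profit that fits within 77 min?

Filling by ratio: halloumi skewers + gyoza plate + 2×bahn mi + 3×pad thai for 719, with 4 min left unused.
Replace gyoza plate and bahn mi and pad thai with 2×halloumi skewers: the trade gains 21 net, giving 740 at 77 min.

740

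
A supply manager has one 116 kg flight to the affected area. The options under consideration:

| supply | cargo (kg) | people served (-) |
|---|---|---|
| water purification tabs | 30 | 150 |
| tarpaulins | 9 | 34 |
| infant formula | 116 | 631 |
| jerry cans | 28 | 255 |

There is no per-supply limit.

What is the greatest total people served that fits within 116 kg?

1020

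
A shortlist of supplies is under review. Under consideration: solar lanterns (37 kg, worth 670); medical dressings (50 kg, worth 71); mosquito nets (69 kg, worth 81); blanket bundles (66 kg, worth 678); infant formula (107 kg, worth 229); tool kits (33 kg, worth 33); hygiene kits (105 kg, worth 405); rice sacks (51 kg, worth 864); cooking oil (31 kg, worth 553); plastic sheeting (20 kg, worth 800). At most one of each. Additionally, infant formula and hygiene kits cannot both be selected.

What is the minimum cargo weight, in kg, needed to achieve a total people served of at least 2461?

Look for the lowest-cargo combination reaching 2461.
Taking solar lanterns + rice sacks + cooking oil + plastic sheeting gives 2887 (≥ 2461) for 139 kg.
Below 139 kg the best achievable stays under 2461.

139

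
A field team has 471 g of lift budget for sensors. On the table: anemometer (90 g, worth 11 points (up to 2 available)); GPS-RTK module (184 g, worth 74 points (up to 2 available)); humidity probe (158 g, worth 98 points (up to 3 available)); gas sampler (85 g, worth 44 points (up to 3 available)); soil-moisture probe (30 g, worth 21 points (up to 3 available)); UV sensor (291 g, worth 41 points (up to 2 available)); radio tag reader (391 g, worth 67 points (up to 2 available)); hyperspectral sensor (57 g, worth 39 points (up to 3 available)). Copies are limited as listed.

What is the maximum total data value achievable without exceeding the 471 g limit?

298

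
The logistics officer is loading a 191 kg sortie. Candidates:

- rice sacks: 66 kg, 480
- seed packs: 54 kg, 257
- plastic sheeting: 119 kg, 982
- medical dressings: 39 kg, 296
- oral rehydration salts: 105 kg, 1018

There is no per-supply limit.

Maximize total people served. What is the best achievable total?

The ratio ordering already packs tightly: 2×medical dressings + oral rehydration salts, 183 kg, 1610.
The spare 8 kg is too small for any remaining supply, and no exchange beats 1610.

1610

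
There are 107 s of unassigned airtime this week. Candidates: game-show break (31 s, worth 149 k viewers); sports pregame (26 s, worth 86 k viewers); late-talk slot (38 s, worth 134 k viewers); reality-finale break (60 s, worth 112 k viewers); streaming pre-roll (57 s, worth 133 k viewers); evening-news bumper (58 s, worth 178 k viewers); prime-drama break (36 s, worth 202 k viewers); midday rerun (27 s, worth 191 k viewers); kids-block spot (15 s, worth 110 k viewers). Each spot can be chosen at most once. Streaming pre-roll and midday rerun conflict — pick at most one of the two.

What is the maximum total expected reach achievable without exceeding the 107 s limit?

589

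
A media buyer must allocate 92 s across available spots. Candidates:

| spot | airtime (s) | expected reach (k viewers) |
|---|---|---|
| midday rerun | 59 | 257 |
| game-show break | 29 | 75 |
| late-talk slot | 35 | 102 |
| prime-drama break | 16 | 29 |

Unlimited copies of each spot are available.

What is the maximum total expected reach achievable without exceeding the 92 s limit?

332

By expected reach per s: midday rerun 4.36, late-talk slot 2.91, game-show break 2.59 lead.
Midday rerun + game-show break uses 88 of the 92 s and totals 332.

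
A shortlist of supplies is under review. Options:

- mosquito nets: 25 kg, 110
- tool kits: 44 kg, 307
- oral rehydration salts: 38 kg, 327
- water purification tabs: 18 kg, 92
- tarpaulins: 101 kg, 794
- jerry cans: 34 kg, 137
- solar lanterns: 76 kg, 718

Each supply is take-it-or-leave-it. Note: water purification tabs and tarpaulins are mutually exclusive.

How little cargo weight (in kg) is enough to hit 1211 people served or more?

Look for the lowest-cargo combination reaching 1211.
Taking mosquito nets + oral rehydration salts + water purification tabs + solar lanterns gives 1247 (≥ 1211) for 157 kg.
Any bundle with less than 157 kg falls short of 1211.

157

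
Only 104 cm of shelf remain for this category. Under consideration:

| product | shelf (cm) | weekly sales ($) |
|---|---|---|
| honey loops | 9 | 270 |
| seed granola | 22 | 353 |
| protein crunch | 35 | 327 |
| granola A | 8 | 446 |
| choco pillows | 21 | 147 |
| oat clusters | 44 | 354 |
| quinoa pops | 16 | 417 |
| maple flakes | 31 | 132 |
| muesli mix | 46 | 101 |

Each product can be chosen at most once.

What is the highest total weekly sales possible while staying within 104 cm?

1840

By weekly sales per cm: granola A 55.75, honey loops 30.00, quinoa pops 26.06 lead.
Taking the top-ratio products first gives honey loops + seed granola + protein crunch + granola A + quinoa pops for 1813 (90 cm).
The 35 cm tied up in protein crunch is better spent on oat clusters — total rises to 1840 (99 cm).
Next best is honey loops + seed granola + protein crunch + granola A + quinoa pops at 1813 (90 cm) — short by 27.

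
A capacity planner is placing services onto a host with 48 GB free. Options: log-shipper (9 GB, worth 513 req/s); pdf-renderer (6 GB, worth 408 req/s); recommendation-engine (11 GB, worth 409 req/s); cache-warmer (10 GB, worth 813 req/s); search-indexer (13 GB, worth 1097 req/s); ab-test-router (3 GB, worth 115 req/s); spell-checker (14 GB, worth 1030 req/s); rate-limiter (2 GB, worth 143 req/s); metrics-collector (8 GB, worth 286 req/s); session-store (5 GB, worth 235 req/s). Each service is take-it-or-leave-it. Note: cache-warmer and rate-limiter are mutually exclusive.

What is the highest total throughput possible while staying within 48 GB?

3583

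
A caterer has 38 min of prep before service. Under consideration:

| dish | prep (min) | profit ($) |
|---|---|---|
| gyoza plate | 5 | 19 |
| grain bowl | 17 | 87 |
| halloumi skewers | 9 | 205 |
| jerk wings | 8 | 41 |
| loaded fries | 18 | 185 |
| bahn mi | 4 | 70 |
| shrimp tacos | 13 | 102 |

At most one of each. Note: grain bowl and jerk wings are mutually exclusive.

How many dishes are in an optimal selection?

Best achievable profit is 479.
One optimal bundle: gyoza plate + halloumi skewers + loaded fries + bahn mi (36 min).
All optima have 4 dishes.

4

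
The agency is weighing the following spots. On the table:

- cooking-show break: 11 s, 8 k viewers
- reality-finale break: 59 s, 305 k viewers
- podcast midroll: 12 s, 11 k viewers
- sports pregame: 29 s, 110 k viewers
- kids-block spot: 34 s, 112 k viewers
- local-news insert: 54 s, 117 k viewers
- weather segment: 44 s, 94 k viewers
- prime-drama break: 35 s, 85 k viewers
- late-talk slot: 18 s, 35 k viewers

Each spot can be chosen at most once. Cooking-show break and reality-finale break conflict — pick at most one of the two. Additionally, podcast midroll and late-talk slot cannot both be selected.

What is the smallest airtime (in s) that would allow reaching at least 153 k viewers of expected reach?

58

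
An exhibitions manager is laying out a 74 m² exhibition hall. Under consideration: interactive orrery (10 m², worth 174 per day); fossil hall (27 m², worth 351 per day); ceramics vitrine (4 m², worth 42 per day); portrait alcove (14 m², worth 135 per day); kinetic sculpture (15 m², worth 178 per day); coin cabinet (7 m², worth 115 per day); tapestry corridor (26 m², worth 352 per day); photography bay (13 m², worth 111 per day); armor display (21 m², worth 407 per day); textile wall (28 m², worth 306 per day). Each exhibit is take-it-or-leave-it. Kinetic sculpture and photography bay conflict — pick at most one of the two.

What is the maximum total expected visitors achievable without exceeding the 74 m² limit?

1111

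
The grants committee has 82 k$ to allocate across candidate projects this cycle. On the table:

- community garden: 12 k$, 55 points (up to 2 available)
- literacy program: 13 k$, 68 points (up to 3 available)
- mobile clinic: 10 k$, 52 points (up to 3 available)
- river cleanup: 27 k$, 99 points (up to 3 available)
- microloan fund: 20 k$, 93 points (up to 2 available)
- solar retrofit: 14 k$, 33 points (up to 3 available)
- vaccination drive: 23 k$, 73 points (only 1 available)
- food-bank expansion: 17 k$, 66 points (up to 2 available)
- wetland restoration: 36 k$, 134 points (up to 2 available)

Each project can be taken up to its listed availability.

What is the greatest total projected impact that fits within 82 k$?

By projected impact per k$: literacy program 5.23, mobile clinic 5.20, microloan fund 4.65 lead.
Taking community garden + 3×literacy program + 3×mobile clinic: 81 k$ used, 415 in projected impact.
The spare 1 k$ is too small for any remaining project, and no exchange beats 415.

415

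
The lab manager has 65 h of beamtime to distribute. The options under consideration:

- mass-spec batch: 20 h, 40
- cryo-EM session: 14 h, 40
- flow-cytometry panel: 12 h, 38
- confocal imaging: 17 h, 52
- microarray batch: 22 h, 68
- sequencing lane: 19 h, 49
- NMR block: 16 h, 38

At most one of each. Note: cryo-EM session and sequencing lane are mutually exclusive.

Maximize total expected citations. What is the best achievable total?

Cryo-EM session + flow-cytometry panel + confocal imaging + microarray batch uses 65 of the 65 h and totals 198.
Next best is cryo-EM session + flow-cytometry panel + microarray batch + NMR block at 184 (64 h) — short by 14.

198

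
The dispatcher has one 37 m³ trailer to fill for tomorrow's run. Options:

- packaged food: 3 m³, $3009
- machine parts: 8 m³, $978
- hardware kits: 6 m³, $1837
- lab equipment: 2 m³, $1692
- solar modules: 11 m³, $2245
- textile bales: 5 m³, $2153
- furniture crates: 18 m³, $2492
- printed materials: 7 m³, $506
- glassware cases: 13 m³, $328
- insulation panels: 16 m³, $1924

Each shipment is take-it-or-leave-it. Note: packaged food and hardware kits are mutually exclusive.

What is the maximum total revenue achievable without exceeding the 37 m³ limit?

Taking packaged food + lab equipment + solar modules + textile bales + insulation panels: 37 m³ used, 11023 in revenue.

11023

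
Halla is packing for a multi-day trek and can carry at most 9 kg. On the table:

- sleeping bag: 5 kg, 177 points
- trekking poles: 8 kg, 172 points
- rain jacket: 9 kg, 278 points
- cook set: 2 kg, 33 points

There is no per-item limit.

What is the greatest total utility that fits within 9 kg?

278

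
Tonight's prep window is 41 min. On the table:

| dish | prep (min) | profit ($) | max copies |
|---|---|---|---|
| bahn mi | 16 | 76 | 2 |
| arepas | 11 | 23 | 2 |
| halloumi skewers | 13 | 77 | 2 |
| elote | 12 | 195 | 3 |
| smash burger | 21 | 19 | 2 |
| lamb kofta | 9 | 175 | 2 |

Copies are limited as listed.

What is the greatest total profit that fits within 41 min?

585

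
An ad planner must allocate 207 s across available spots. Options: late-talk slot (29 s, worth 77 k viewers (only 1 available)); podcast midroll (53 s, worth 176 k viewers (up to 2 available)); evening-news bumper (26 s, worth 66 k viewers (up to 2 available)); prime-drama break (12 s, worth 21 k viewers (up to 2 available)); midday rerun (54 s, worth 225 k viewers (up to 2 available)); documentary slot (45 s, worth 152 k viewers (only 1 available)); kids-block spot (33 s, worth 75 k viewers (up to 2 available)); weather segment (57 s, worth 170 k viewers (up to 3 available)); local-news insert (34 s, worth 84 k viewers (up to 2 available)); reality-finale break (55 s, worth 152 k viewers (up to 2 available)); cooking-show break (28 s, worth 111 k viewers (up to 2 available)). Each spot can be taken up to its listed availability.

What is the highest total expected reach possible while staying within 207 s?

Greedy by ratio would take late-talk slot + prime-drama break + 2×midday rerun + 2×cooking-show break: 205 s used, total 770.
Reworking the packing: evening-news bumper + 2×midday rerun + documentary slot + cooking-show break uses 207 s and improves the total to 779.
No other feasible combination exceeds 779.

779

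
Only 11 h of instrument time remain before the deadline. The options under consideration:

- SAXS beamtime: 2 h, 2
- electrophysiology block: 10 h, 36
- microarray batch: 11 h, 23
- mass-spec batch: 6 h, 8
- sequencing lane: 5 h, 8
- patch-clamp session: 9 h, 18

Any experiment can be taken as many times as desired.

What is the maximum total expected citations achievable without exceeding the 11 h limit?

Best packing: electrophysiology block — 10 h, 36 total.

36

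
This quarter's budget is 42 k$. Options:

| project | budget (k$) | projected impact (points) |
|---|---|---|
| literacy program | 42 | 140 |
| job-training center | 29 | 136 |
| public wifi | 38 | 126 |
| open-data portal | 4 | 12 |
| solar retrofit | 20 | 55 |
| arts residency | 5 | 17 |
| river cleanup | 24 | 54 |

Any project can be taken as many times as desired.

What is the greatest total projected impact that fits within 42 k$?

Greedy by ratio would take job-training center + 2×arts residency: 39 k$ used, total 170.
Dropping arts residency frees 5 k$; slotting in 2×open-data portal (8 k$) lifts the total to 177 at 42 k$.
Every other selection either busts 42 k$ or fails to beat 177.

177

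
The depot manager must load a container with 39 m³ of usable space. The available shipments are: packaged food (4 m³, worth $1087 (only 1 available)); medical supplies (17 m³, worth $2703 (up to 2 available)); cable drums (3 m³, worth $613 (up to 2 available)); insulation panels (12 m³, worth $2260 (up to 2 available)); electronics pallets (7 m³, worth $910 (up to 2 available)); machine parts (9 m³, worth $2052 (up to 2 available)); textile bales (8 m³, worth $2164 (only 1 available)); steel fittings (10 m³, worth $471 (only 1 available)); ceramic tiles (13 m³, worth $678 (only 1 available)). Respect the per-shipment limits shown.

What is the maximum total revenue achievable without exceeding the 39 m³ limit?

8789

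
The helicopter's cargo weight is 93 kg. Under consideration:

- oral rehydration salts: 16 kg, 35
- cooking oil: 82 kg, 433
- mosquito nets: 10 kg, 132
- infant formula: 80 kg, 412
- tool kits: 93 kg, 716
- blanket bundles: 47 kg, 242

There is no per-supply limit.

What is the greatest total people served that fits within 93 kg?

Best packing: 9×mosquito nets — 90 kg, 1188 total.
The spare 3 kg is too small for any remaining supply, and no exchange beats 1188.

1188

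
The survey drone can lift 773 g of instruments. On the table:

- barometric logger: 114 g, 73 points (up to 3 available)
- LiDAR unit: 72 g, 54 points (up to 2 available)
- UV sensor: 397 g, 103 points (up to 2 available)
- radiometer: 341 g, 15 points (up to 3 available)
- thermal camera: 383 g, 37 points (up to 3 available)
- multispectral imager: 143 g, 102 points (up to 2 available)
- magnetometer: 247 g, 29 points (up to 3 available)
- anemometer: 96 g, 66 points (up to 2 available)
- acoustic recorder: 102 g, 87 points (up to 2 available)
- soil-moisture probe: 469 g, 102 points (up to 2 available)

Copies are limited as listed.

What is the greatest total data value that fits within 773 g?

571

Ranking by ratio (data value/g): acoustic recorder 0.85, LiDAR unit 0.75, multispectral imager 0.71, anemometer 0.69.
Taking the top-ratio sensors first gives 2×LiDAR unit + 2×multispectral imager + anemometer + 2×acoustic recorder for 552 (730 g).
The 72 g tied up in LiDAR unit is better spent on barometric logger — total rises to 571 (772 g).
That's the maximum — no swap from here does better than 571.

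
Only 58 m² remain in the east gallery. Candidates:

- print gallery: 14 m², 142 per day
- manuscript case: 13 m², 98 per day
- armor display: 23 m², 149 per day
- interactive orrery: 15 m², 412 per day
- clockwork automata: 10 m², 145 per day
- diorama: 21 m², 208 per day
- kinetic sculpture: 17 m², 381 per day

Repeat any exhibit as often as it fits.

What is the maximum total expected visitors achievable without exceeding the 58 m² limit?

1381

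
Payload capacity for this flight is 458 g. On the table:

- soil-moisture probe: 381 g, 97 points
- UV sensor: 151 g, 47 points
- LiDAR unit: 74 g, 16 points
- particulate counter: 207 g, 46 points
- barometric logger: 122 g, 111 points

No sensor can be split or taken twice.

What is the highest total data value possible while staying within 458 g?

The ratio ordering already packs tightly: UV sensor + LiDAR unit + barometric logger, 347 g, 174.

174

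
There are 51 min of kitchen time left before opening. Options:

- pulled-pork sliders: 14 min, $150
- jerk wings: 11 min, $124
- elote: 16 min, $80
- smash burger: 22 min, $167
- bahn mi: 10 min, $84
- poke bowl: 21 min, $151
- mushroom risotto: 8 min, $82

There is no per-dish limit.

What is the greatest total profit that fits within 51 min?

548

A density-first pass picks 4×jerk wings — 496 at 44 min.
Replace 2×jerk wings with 2×pulled-pork sliders: the trade gains 52 net, giving 548 at 50 min.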